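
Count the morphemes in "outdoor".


Word: "outdoor"
Morphemes: out- | door
Each morpheme carries meaning
= 2 morphemes


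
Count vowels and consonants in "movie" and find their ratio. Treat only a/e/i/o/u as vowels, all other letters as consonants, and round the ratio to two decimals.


Word: "movie"
Vowels (a,e,i,o,u): 3
Consonants: 2
Ratio = 3/2
= 1.50


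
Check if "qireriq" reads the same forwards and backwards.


Word: "qireriq"
Reversed: "qireriq"
Forward == Backward? qireriq == qireriq
Palindrome = Yes


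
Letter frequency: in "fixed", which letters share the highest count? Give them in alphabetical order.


Word: "fixed"
Letter counts:
  'd': 1
  'e': 1
  'f': 1
  'i': 1
  'x': 1
Maximum count = 1
Most frequent = 'd', 'e', 'f', 'i', 'x' (1 time each)


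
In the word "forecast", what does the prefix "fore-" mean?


Prefix: fore-
As in: forecast -> fore- + cast
Meaning = before


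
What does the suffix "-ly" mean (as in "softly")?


Suffix: -ly
As in: softly -> soft + -ly
Meaning = in a manner


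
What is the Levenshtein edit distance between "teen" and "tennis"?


Word 1: "teen" (length 4)
Word 2: "tennis" (length 6)
One optimal edit sequence (insert/delete/substitute each cost 1):
  1. keep 't'
  2. keep 'e'
  3. substitute 'e' -> 'n'  (+1)
  4. keep 'n'
  5. insert 'i'  (+1)
  6. insert 's'  (+1)
Total edit operations: 3
Edit distance = 3


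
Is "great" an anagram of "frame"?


Word 1: "frame" → sorted: aefmr
Word 2: "great" → sorted: aegrt
Same letters? aefmr != aegrt
Anagram = No


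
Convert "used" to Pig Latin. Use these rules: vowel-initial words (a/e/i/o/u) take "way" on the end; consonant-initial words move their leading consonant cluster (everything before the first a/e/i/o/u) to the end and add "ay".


Word: "used"
Starts with vowel → add 'way'
Pig Latin = "usedway"


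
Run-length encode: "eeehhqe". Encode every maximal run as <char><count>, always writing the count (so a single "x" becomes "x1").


String: "eeehhqe"
Scanning for consecutive runs:
  'e' x 3
  'h' x 2
  'q' x 1
  'e' x 1
RLE = "e3h2q1e1"


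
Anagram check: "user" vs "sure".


Word 1: "user" → sorted: ersu
Word 2: "sure" → sorted: ersu
Same letters? ersu == ersu
Anagram = Yes


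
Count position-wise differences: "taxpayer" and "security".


Comparing character by character (same length = 8):
  Pos 0: 't' vs 's' !=
  Pos 1: 'a' vs 'e' !=
  Pos 2: 'x' vs 'c' !=
  Pos 3: 'p' vs 'u' !=
  Pos 4: 'a' vs 'r' !=
  Pos 5: 'y' vs 'i' !=
  Pos 6: 'e' vs 't' !=
  Pos 7: 'r' vs 'y' !=
Hamming distance = 8


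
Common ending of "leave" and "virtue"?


Word 1: "leave"
Word 2: "virtue"
Comparing from end:
  Pos -1: 'e' == 'e'
  Pos -2: 'v' != 'u' (stop)
LCS = "e" (length 1)


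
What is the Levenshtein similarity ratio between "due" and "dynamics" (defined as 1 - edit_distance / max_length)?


Word 1: "due" (length 3)
Word 2: "dynamics" (length 8)
One optimal edit sequence:
  1. keep 'd'
  2. insert 'y'  (+1)
  3. insert 'n'  (+1)
  4. insert 'a'  (+1)
  5. insert 'm'  (+1)
  6. insert 'i'  (+1)
  7. substitute 'u' -> 'c'  (+1)
  8. substitute 'e' -> 's'  (+1)
Edit distance = 7
Max length = max(3, 8) = 8
Similarity = 1 - 7/8
= 0.1250


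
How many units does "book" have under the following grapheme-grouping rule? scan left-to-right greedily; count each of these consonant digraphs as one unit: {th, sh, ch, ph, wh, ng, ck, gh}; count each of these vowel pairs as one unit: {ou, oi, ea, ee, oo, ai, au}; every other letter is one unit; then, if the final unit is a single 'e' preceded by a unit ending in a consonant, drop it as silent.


Word: "book" (4 letters)
Left-to-right scan:
  [1] 'b' (letter)
  [2] 'oo' (vowel-pair)
  [3] 'k' (letter)
Units from scan: 3
Sound units = 3 units


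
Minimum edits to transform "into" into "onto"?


Word 1: "into" (length 4)
Word 2: "onto" (length 4)
One optimal edit sequence (insert/delete/substitute each cost 1):
  1. substitute 'i' -> 'o'  (+1)
  2. keep 'n'
  3. keep 't'
  4. keep 'o'
Total edit operations: 1
Edit distance = 1


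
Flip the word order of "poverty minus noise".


Original: "poverty minus noise"
Words (1..n): poverty | minus | noise
Reversed (n..1): noise | minus | poverty
Result = "noise minus poverty"


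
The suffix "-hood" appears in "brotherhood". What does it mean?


Suffix: -hood
As in: brotherhood -> brother + -hood
Meaning = state / condition


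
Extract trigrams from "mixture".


Word: "mixture" (length 7)
Number of trigrams = 7 - 3 + 1 = 5
  Position 0: "mix"
  Position 1: "ixt"
  Position 2: "xtu"
  Position 3: "tur"
  Position 4: "ure"
Trigrams = "mix", "ixt", "xtu", "tur", "ure"


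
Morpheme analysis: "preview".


Word: "preview"
Morphemes: pre- + view
Each morpheme carries meaning
= 2 morphemes


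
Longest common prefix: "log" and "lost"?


Word 1: "log"
Word 2: "lost"
Comparing from start:
  Pos 0: 'l' == 'l'
  Pos 1: 'o' == 'o'
  Pos 2: 'g' != 's' (stop)
LCP = "lo" (length 2)


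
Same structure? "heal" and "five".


Pattern of "heal": [0, 1, 2, 3]
Pattern of "five": [0, 1, 2, 3]
Patterns match
Same pattern = Yes


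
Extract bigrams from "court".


Word: "court" (length 5)
Number of bigrams = 5 - 2 + 1 = 4
  Position 0: "co"
  Position 1: "ou"
  Position 2: "ur"
  Position 3: "rt"
Bigrams = "co", "ou", "ur", "rt"


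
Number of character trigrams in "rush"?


Word: "rush" (length 4)
Number of 3-grams = length - 3 + 1 = 4 - 3 + 1
= 2


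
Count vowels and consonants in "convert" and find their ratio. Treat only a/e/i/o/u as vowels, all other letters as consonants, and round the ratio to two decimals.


Word: "convert"
Vowels (a,e,i,o,u): 2
Consonants: 5
Ratio = 2/5
= 0.40


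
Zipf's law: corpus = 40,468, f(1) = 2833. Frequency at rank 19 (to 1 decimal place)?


Zipf's law: f(r) = f(1) / r
f(1) = 2833
f(19) = 2833 / 19
= 149.1 occurrences


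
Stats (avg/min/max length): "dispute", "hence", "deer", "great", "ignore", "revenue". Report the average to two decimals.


Lengths: "dispute"=7, "hence"=5, "deer"=4, "great"=5, "ignore"=6, "revenue"=7
Sum = 34, Count = 6
Average = 34/6 = 5.67
= avg=5.67, min=4, max=7


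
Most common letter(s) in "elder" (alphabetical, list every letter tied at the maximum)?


Word: "elder"
Letter counts:
  'd': 1
  'e': 2
  'l': 1
  'r': 1
Maximum count = 2
Most frequent = 'e' (2 times each)


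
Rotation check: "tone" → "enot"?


Word: "tone", Candidate: "enot"
Method: check if candidate is substring of word+word
"tonetone" contains "enot"? No
Is rotation = No


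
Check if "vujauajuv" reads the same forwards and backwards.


Word: "vujauajuv"
Reversed: "vujauajuv"
Forward == Backward? vujauajuv == vujauajuv
Palindrome = Yes


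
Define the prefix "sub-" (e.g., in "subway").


Prefix: sub-
Example: subway = sub- + way
Meaning = under / below


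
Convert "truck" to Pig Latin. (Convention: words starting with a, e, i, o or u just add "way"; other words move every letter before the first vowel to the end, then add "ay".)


Word: "truck"
Starts with consonant(s) → move to end, add 'ay'
Consonant cluster: "tr"
Pig Latin = "ucktray"


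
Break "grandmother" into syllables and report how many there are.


Word: "grandmother"
Syllable breakdown: grand / moth / er
Counting: 3 parts
= 3 syllables


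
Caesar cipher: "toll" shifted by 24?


Word: "toll"
Shift: 24
Each letter → (letter + shift) mod 26:
  't' (19) + 24 = 17 → 'r'
  'o' (14) + 24 = 12 → 'm'
  'l' (11) + 24 = 9 → 'j'
  'l' (11) + 24 = 9 → 'j'
Result = "rmjj"


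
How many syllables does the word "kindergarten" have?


Word: "kindergarten"
Syllable breakdown: kin-der-gar-ten
Counting: 4 parts
= 4 syllables


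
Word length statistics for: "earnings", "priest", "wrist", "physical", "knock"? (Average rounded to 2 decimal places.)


Lengths: "earnings"=8, "priest"=6, "wrist"=5, "physical"=8, "knock"=5
Sum = 32, Count = 5
Average = 32/5 = 6.40
= avg=6.40, min=5, max=8


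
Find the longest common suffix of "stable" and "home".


Word 1: "stable"
Word 2: "home"
Comparing from end:
  Pos -1: 'e' == 'e'
  Pos -2: 'l' != 'm' (stop)
LCS = "e" (length 1)


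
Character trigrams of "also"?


Word: "also" (length 4)
Number of trigrams = 4 - 3 + 1 = 2
  Position 0: "als"
  Position 1: "lso"
Trigrams = "als", "lso"


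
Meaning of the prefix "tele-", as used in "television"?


Prefix: tele-
Example: television (tele- + vision)
Meaning = distant


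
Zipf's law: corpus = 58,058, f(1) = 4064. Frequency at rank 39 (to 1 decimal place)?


Zipf's law: f(r) = f(1) / r
f(1) = 4064
f(39) = 4064 / 39
= 104.2 occurrences


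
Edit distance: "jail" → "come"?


Word 1: "jail" (length 4)
Word 2: "come" (length 4)
One optimal edit sequence (insert/delete/substitute each cost 1):
  1. substitute 'j' -> 'c'  (+1)
  2. substitute 'a' -> 'o'  (+1)
  3. substitute 'i' -> 'm'  (+1)
  4. substitute 'l' -> 'e'  (+1)
Total edit operations: 4
Edit distance = 4


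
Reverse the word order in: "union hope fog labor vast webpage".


Original: "union hope fog labor vast webpage"
Words (1..n): union | hope | fog | labor | vast | webpage
Reversed (n..1): webpage | vast | labor | fog | hope | union
Result = "webpage vast labor fog hope union"


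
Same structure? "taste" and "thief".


Pattern of "taste": [0, 1, 2, 0, 3]
Pattern of "thief": [0, 1, 2, 3, 4]
Patterns do not match
Same pattern = No


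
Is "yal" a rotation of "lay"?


Word: "lay", Candidate: "yal"
Method: check if candidate is substring of word+word
"laylay" contains "yal"? No
Is rotation = No


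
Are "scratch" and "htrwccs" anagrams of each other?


Word 1: "scratch" → sorted: acchrst
Word 2: "htrwccs" → sorted: cchrstw
Same letters? acchrst != cchrstw
Anagram = No


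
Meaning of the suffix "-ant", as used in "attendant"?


Suffix: -ant
As in: attendant -> attend + -ant
Meaning = one who / that which


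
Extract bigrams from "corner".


Word: "corner" (length 6)
Number of bigrams = 6 - 2 + 1 = 5
  Position 0: "co"
  Position 1: "or"
  Position 2: "rn"
  Position 3: "ne"
  Position 4: "er"
Bigrams = "co", "or", "rn", "ne", "er"


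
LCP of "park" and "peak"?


Word 1: "park"
Word 2: "peak"
Comparing from start:
  Pos 0: 'p' == 'p'
  Pos 1: 'a' != 'e' (stop)
LCP = "p" (length 1)


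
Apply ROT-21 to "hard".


Word: "hard"
Shift: 21
Each letter → (letter + shift) mod 26:
  'h' (7) + 21 = 2 → 'c'
  'a' (0) + 21 = 21 → 'v'
  'r' (17) + 21 = 12 → 'm'
  'd' (3) + 21 = 24 → 'y'
Result = "cvmy"


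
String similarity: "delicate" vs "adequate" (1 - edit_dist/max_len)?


Word 1: "delicate" (length 8)
Word 2: "adequate" (length 8)
One optimal edit sequence:
  1. insert 'a'  (+1)
  2. keep 'd'
  3. keep 'e'
  4. delete 'l'  (+1)
  5. substitute 'i' -> 'q'  (+1)
  6. substitute 'c' -> 'u'  (+1)
  7. keep 'a'
  8. keep 't'
  9. keep 'e'
Edit distance = 4
Max length = max(8, 8) = 8
Similarity = 1 - 4/8
= 0.5000


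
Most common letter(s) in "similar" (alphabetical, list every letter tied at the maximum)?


Word: "similar"
Letter counts:
  'a': 1
  'i': 2
  'l': 1
  'm': 1
  'r': 1
  's': 1
Maximum count = 2
Most frequent = 'i' (2 times each)


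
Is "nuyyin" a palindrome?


Word: "nuyyin"
Reversed: "niyyun"
Forward == Backward? nuyyin != niyyun
Palindrome = No


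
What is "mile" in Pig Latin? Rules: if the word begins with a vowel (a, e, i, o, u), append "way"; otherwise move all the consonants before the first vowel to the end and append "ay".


Word: "mile"
Starts with consonant(s) → move to end, add 'ay'
Consonant cluster: "m"
Pig Latin = "ilemay"


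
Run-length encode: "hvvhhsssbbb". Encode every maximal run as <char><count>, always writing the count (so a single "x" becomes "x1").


String: "hvvhhsssbbb"
Scanning for consecutive runs:
  'h' x 1
  'v' x 2
  'h' x 2
  's' x 3
  'b' x 3
RLE = "h1v2h2s3b3"


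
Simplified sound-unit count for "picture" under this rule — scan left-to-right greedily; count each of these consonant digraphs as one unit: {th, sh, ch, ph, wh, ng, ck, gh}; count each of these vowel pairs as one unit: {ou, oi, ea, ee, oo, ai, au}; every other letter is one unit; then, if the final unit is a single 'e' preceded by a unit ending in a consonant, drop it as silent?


Word: "picture" (7 letters)
Left-to-right scan:
  (1) 'p' (letter)
  (2) 'i' (letter)
  (3) 'c' (letter)
  (4) 't' (letter)
  (5) 'u' (letter)
  (6) 'r' (letter)
  (7) 'e' (letter)
Units from scan: 7
Final unit is 'e' after a consonant -> drop as silent (-1)
Sound units = 6 units


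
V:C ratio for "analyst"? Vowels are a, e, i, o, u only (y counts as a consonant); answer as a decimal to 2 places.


Word: "analyst"
Vowels (a,e,i,o,u): 2
Consonants: 5
Ratio = 2/5
= 0.40


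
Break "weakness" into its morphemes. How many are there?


Word: "weakness"
Morphemes: weak / -ness
Each morpheme carries meaning
= 2 morphemes


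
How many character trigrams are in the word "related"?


Word: "related" (length 7)
Number of 3-grams = length - 3 + 1 = 7 - 3 + 1
= 5


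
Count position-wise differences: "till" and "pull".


Comparing character by character (same length = 4):
  Pos 0: 't' vs 'p' !=
  Pos 1: 'i' vs 'u' !=
  Pos 2: 'l' vs 'l' =
  Pos 3: 'l' vs 'l' =
Hamming distance = 2


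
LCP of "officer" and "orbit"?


Word 1: "officer"
Word 2: "orbit"
Comparing from start:
  Pos 0: 'o' == 'o'
  Pos 1: 'f' != 'r' (stop)
LCP = "o" (length 1)


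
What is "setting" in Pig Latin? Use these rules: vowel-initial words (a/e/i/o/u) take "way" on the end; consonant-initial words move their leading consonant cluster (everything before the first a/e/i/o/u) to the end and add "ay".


Word: "setting"
Starts with consonant(s) → move to end, add 'ay'
Consonant cluster: "s"
Pig Latin = "ettingsay"


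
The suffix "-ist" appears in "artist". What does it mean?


Suffix: -ist
Example: artist = art + -ist
Meaning = one who practices


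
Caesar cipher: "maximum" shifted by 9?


Word: "maximum"
Shift: 9
Each letter → (letter + shift) mod 26:
  'm' (12) + 9 = 21 → 'v'
  'a' (0) + 9 = 9 → 'j'
  'x' (23) + 9 = 6 → 'g'
  'i' (8) + 9 = 17 → 'r'
  'm' (12) + 9 = 21 → 'v'
  'u' (20) + 9 = 3 → 'd'
  'm' (12) + 9 = 21 → 'v'
Result = "vjgrvdv"


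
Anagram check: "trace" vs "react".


Word 1: "trace" → sorted: acert
Word 2: "react" → sorted: acert
Same letters? acert == acert
Anagram = Yes


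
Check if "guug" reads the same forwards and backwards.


Word: "guug"
Reversed: "guug"
Forward == Backward? guug == guug
Palindrome = Yes


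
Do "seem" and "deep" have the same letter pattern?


Pattern of "seem": [0, 1, 1, 2]
Pattern of "deep": [0, 1, 1, 2]
Patterns match
Same pattern = Yes


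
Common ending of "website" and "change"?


Word 1: "website"
Word 2: "change"
Comparing from end:
  Pos -1: 'e' == 'e'
  Pos -2: 't' != 'g' (stop)
LCS = "e" (length 1)


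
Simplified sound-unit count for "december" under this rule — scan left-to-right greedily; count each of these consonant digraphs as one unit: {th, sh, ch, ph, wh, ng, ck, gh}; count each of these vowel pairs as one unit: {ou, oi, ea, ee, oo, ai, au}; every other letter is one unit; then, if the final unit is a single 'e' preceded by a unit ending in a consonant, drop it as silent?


Word: "december" (8 letters)
Left-to-right scan:
  [1] 'd' (letter)
  [2] 'e' (letter)
  [3] 'c' (letter)
  [4] 'e' (letter)
  [5] 'm' (letter)
  [6] 'b' (letter)
  [7] 'e' (letter)
  [8] 'r' (letter)
Units from scan: 8
Sound units = 8 units


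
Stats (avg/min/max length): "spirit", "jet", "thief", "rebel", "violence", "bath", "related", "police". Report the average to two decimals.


Lengths: "spirit"=6, "jet"=3, "thief"=5, "rebel"=5, "violence"=8, "bath"=4, "related"=7, "police"=6
Sum = 44, Count = 8
Average = 44/8 = 5.50
= avg=5.50, min=3, max=8


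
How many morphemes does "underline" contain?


Word: "underline"
Morphemes: under- / line
Each morpheme carries meaning
= 2 morphemes


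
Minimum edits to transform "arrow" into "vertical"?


Word 1: "arrow" (length 5)
Word 2: "vertical" (length 8)
One optimal edit sequence (insert/delete/substitute each cost 1):
  1. insert 'v'  (+1)
  2. substitute 'a' -> 'e'  (+1)
  3. keep 'r'
  4. insert 't'  (+1)
  5. insert 'i'  (+1)
  6. substitute 'r' -> 'c'  (+1)
  7. substitute 'o' -> 'a'  (+1)
  8. substitute 'w' -> 'l'  (+1)
Total edit operations: 7
Edit distance = 7


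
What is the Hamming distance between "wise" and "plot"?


Comparing character by character (same length = 4):
  Pos 0: 'w' vs 'p' !=
  Pos 1: 'i' vs 'l' !=
  Pos 2: 's' vs 'o' !=
  Pos 3: 'e' vs 't' !=
Hamming distance = 4


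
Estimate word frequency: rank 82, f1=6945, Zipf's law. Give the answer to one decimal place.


Zipf's law: f(r) = f(1) / r
f(1) = 6945
f(82) = 6945 / 82
= 84.7 occurrences


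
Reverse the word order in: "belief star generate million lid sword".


Original: "belief star generate million lid sword"
Words (1..n): belief | star | generate | million | lid | sword
Reversed (n..1): sword | lid | million | generate | star | belief
Result = "sword lid million generate star belief"


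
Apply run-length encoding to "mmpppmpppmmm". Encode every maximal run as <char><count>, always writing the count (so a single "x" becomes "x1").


String: "mmpppmpppmmm"
Scanning for consecutive runs:
  'm' x 2
  'p' x 3
  'm' x 1
  'p' x 3
  'm' x 3
RLE = "m2p3m1p3m3"


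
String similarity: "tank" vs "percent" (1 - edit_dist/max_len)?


Word 1: "tank" (length 4)
Word 2: "percent" (length 7)
One optimal edit sequence:
  1. insert 'p'  (+1)
  2. insert 'e'  (+1)
  3. insert 'r'  (+1)
  4. substitute 't' -> 'c'  (+1)
  5. substitute 'a' -> 'e'  (+1)
  6. keep 'n'
  7. substitute 'k' -> 't'  (+1)
Edit distance = 6
Max length = max(4, 7) = 7
Similarity = 1 - 6/7
= 0.1429


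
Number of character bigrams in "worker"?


Word: "worker" (length 6)
Number of 2-grams = length - 2 + 1 = 6 - 2 + 1
= 5


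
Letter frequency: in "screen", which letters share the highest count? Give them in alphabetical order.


Word: "screen"
Letter counts:
  'c': 1
  'e': 2
  'n': 1
  'r': 1
  's': 1
Maximum count = 2
Most frequent = 'e' (2 times each)


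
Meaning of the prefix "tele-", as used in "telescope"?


Prefix: tele-
As in: telescope -> tele- + scope
Meaning = distant


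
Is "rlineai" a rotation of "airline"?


Word: "airline", Candidate: "rlineai"
Method: check if candidate is substring of word+word
"airlineairline" contains "rlineai"? Yes
Is rotation = Yes


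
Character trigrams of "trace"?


Word: "trace" (length 5)
Number of trigrams = 5 - 3 + 1 = 3
  Position 0: "tra"
  Position 1: "rac"
  Position 2: "ace"
Trigrams = "tra", "rac", "ace"


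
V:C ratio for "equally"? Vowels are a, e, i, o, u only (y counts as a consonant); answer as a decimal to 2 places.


Word: "equally"
Vowels (a,e,i,o,u): 3
Consonants: 4
Ratio = 3/4
= 0.75


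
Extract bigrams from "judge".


Word: "judge" (length 5)
Number of bigrams = 5 - 2 + 1 = 4
  Position 0: "ju"
  Position 1: "ud"
  Position 2: "dg"
  Position 3: "ge"
Bigrams = "ju", "ud", "dg", "ge"


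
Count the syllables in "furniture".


Word: "furniture"
Syllable breakdown: fur | ni | ture
Counting: 3 parts
= 3 syllables


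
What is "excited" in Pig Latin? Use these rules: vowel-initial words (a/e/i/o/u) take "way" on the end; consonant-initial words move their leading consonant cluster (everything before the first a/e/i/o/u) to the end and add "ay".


Word: "excited"
Starts with vowel → add 'way'
Pig Latin = "excitedway"


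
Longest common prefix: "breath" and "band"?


Word 1: "breath"
Word 2: "band"
Comparing from start:
  Pos 0: 'b' == 'b'
  Pos 1: 'r' != 'a' (stop)
LCP = "b" (length 1)


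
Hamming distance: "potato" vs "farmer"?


Comparing character by character (same length = 6):
  Pos 0: 'p' vs 'f' !=
  Pos 1: 'o' vs 'a' !=
  Pos 2: 't' vs 'r' !=
  Pos 3: 'a' vs 'm' !=
  Pos 4: 't' vs 'e' !=
  Pos 5: 'o' vs 'r' !=
Hamming distance = 6


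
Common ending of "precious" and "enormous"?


Word 1: "precious"
Word 2: "enormous"
Comparing from end:
  Pos -1: 's' == 's'
  Pos -2: 'u' == 'u'
  Pos -3: 'o' == 'o'
  Pos -4: 'i' != 'm' (stop)
LCS = "ous" (length 3)


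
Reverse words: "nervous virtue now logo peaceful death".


Original: "nervous virtue now logo peaceful death"
Words (1..n): nervous | virtue | now | logo | peaceful | death
Reversed (n..1): death | peaceful | logo | now | virtue | nervous
Result = "death peaceful logo now virtue nervous"


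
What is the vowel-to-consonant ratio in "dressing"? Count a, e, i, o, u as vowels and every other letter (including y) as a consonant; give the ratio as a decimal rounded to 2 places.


Word: "dressing"
Vowels (a,e,i,o,u): 2
Consonants: 6
Ratio = 2/6
= 0.33


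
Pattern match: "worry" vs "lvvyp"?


Pattern of "worry": [0, 1, 2, 2, 3]
Pattern of "lvvyp": [0, 1, 1, 2, 3]
Patterns do not match
Same pattern = No


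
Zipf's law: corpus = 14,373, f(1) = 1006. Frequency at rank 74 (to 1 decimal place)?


Zipf's law: f(r) = f(1) / r
f(1) = 1006
f(74) = 1006 / 74
= 13.6 occurrences


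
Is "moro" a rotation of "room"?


Word: "room", Candidate: "moro"
Method: check if candidate is substring of word+word
"roomroom" contains "moro"? No
Is rotation = No


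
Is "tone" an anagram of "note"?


Word 1: "note" → sorted: enot
Word 2: "tone" → sorted: enot
Same letters? enot == enot
Anagram = Yes


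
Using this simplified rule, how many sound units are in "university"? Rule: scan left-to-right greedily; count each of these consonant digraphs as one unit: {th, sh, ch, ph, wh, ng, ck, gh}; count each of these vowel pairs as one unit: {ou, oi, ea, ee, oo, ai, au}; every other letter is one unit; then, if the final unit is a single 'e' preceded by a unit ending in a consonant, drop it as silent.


Word: "university" (10 letters)
Left-to-right scan:
  (1) 'u' (letter)
  (2) 'n' (letter)
  (3) 'i' (letter)
  (4) 'v' (letter)
  (5) 'e' (letter)
  (6) 'r' (letter)
  (7) 's' (letter)
  (8) 'i' (letter)
  (9) 't' (letter)
  (10) 'y' (letter)
Units from scan: 10
Sound units = 10 units


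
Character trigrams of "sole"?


Word: "sole" (length 4)
Number of trigrams = 4 - 3 + 1 = 2
  Position 0: "sol"
  Position 1: "ole"
Trigrams = "sol", "ole"


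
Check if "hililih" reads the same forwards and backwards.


Word: "hililih"
Reversed: "hililih"
Forward == Backward? hililih == hililih
Palindrome = Yes


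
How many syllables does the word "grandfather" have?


Word: "grandfather"
Syllable breakdown: grand · fa · ther
Counting: 3 parts
= 3 syllables


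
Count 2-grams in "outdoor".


Word: "outdoor" (length 7)
Number of 2-grams = length - 2 + 1 = 7 - 2 + 1
= 6


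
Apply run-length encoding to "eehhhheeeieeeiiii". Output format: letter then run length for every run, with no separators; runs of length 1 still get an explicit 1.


String: "eehhhheeeieeeiiii"
Scanning for consecutive runs:
  'e' x 2
  'h' x 4
  'e' x 3
  'i' x 1
  'e' x 3
  'i' x 4
RLE = "e2h4e3i1e3i4"


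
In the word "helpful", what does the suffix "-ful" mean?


Suffix: -ful
Example: helpful (help + -ful)
Meaning = full of


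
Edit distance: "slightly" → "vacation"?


Word 1: "slightly" (length 8)
Word 2: "vacation" (length 8)
One optimal edit sequence (insert/delete/substitute each cost 1):
  1. substitute 's' -> 'v'  (+1)
  2. substitute 'l' -> 'a'  (+1)
  3. substitute 'i' -> 'c'  (+1)
  4. substitute 'g' -> 'a'  (+1)
  5. substitute 'h' -> 't'  (+1)
  6. substitute 't' -> 'i'  (+1)
  7. substitute 'l' -> 'o'  (+1)
  8. substitute 'y' -> 'n'  (+1)
Total edit operations: 8
Edit distance = 8


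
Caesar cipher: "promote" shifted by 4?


Word: "promote"
Shift: 4
Each letter → (letter + shift) mod 26:
  'p' (15) + 4 = 19 → 't'
  'r' (17) + 4 = 21 → 'v'
  'o' (14) + 4 = 18 → 's'
  'm' (12) + 4 = 16 → 'q'
  'o' (14) + 4 = 18 → 's'
  't' (19) + 4 = 23 → 'x'
  'e' (4) + 4 = 8 → 'i'
Result = "tvsqsxi"


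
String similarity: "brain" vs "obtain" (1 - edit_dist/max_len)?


Word 1: "brain" (length 5)
Word 2: "obtain" (length 6)
One optimal edit sequence:
  1. insert 'o'  (+1)
  2. keep 'b'
  3. substitute 'r' -> 't'  (+1)
  4. keep 'a'
  5. keep 'i'
  6. keep 'n'
Edit distance = 2
Max length = max(5, 6) = 6
Similarity = 1 - 2/6
= 0.6667


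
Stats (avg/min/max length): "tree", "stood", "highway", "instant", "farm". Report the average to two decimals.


Lengths: "tree"=4, "stood"=5, "highway"=7, "instant"=7, "farm"=4
Sum = 27, Count = 5
Average = 27/5 = 5.40
= avg=5.40, min=4, max=7


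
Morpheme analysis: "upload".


Word: "upload"
Morphemes: up- + load
Each morpheme carries meaning
= 2 morphemes


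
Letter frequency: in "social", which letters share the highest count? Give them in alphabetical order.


Word: "social"
Letter counts:
  'a': 1
  'c': 1
  'i': 1
  'l': 1
  'o': 1
  's': 1
Maximum count = 1
Most frequent = 'a', 'c', 'i', 'l', 'o', 's' (1 time each)


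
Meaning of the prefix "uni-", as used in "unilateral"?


Prefix: uni-
Example: unilateral (uni- + lateral)
Meaning = one


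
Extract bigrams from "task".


Word: "task" (length 4)
Number of bigrams = 4 - 2 + 1 = 3
  Position 0: "ta"
  Position 1: "as"
  Position 2: "sk"
Bigrams = "ta", "as", "sk"


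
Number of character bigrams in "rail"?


Word: "rail" (length 4)
Number of 2-grams = length - 2 + 1 = 4 - 2 + 1
= 3


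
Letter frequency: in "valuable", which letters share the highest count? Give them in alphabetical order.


Word: "valuable"
Letter counts:
  'a': 2
  'b': 1
  'e': 1
  'l': 2
  'u': 1
  'v': 1
Maximum count = 2
Most frequent = 'a', 'l' (2 times each)


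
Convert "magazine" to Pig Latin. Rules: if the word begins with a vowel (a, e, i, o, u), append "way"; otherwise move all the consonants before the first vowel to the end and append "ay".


Word: "magazine"
Starts with consonant(s) → move to end, add 'ay'
Consonant cluster: "m"
Pig Latin = "agazinemay"


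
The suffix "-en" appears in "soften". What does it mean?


Suffix: -en
Example: soften = soft + -en
Meaning = to make / become


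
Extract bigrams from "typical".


Word: "typical" (length 7)
Number of bigrams = 7 - 2 + 1 = 6
  Position 0: "ty"
  Position 1: "yp"
  Position 2: "pi"
  Position 3: "ic"
  Position 4: "ca"
  Position 5: "al"
Bigrams = "ty", "yp", "pi", "ic", "ca", "al"


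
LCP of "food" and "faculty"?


Word 1: "food"
Word 2: "faculty"
Comparing from start:
  Pos 0: 'f' == 'f'
  Pos 1: 'o' != 'a' (stop)
LCP = "f" (length 1)


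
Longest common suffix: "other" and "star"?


Word 1: "other"
Word 2: "star"
Comparing from end:
  Pos -1: 'r' == 'r'
  Pos -2: 'e' != 'a' (stop)
LCS = "r" (length 1)


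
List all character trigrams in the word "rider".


Word: "rider" (length 5)
Number of trigrams = 5 - 3 + 1 = 3
  Position 0: "rid"
  Position 1: "ide"
  Position 2: "der"
Trigrams = "rid", "ide", "der"


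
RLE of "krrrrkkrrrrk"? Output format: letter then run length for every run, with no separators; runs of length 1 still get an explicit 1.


String: "krrrrkkrrrrk"
Scanning for consecutive runs:
  'k' x 1
  'r' x 4
  'k' x 2
  'r' x 4
  'k' x 1
RLE = "k1r4k2r4k1"


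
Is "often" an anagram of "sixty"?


Word 1: "sixty" → sorted: istxy
Word 2: "often" → sorted: efnot
Same letters? istxy != efnot
Anagram = No


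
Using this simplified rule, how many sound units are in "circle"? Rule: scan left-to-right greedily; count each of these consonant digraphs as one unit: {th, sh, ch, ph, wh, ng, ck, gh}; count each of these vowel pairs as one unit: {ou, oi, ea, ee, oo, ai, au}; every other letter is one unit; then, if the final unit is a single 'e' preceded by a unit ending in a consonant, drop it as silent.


Word: "circle" (6 letters)
Left-to-right scan:
  [1] 'c' (letter)
  [2] 'i' (letter)
  [3] 'r' (letter)
  [4] 'c' (letter)
  [5] 'l' (letter)
  [6] 'e' (letter)
Units from scan: 6
Final unit is 'e' after a consonant -> drop as silent (-1)
Sound units = 5 units


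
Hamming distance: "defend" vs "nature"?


Comparing character by character (same length = 6):
  Pos 0: 'd' vs 'n' !=
  Pos 1: 'e' vs 'a' !=
  Pos 2: 'f' vs 't' !=
  Pos 3: 'e' vs 'u' !=
  Pos 4: 'n' vs 'r' !=
  Pos 5: 'd' vs 'e' !=
Hamming distance = 6


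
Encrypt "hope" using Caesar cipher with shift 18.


Word: "hope"
Shift: 18
Each letter → (letter + shift) mod 26:
  'h' (7) + 18 = 25 → 'z'
  'o' (14) + 18 = 6 → 'g'
  'p' (15) + 18 = 7 → 'h'
  'e' (4) + 18 = 22 → 'w'
Result = "zghw"


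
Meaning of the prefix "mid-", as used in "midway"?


Prefix: mid-
Example: midway (mid- + way)
Meaning = middle


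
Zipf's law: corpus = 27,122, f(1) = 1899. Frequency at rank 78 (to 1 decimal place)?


Zipf's law: f(r) = f(1) / r
f(1) = 1899
f(78) = 1899 / 78
= 24.3 occurrences


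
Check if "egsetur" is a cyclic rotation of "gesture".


Word: "gesture", Candidate: "egsetur"
Method: check if candidate is substring of word+word
"gesturegesture" contains "egsetur"? No
Is rotation = No


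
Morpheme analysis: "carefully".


Word: "carefully"
Morphemes: care + -ful + -ly
Each morpheme carries meaning
= 3 morphemes


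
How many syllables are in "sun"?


Word: "sun"
Syllable breakdown: sun
Counting: 1 part
= 1 syllable


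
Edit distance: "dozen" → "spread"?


Word 1: "dozen" (length 5)
Word 2: "spread" (length 6)
One optimal edit sequence (insert/delete/substitute each cost 1):
  1. substitute 'd' -> 's'  (+1)
  2. substitute 'o' -> 'p'  (+1)
  3. substitute 'z' -> 'r'  (+1)
  4. keep 'e'
  5. insert 'a'  (+1)
  6. substitute 'n' -> 'd'  (+1)
Total edit operations: 5
Edit distance = 5


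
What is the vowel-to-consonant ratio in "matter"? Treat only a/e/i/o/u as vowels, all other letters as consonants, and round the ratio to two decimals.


Word: "matter"
Vowels (a,e,i,o,u): 2
Consonants: 4
Ratio = 2/4
= 0.50


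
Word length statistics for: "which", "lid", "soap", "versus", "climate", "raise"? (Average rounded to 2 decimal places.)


Lengths: "which"=5, "lid"=3, "soap"=4, "versus"=6, "climate"=7, "raise"=5
Sum = 30, Count = 6
Average = 30/6 = 5.00
= avg=5.00, min=3, max=7


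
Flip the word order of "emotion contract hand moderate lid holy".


Original: "emotion contract hand moderate lid holy"
Words (1..n): emotion | contract | hand | moderate | lid | holy
Reversed (n..1): holy | lid | moderate | hand | contract | emotion
Result = "holy lid moderate hand contract emotion"


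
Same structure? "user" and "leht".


Pattern of "user": [0, 1, 2, 3]
Pattern of "leht": [0, 1, 2, 3]
Patterns match
Same pattern = Yes


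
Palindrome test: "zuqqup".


Word: "zuqqup"
Reversed: "puqquz"
Forward == Backward? zuqqup != puqquz
Palindrome = No


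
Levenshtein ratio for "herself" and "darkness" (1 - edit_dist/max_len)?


Word 1: "herself" (length 7)
Word 2: "darkness" (length 8)
One optimal edit sequence:
  1. substitute 'h' -> 'd'  (+1)
  2. substitute 'e' -> 'a'  (+1)
  3. keep 'r'
  4. insert 'k'  (+1)
  5. substitute 's' -> 'n'  (+1)
  6. keep 'e'
  7. substitute 'l' -> 's'  (+1)
  8. substitute 'f' -> 's'  (+1)
Edit distance = 6
Max length = max(7, 8) = 8
Similarity = 1 - 6/8
= 0.2500


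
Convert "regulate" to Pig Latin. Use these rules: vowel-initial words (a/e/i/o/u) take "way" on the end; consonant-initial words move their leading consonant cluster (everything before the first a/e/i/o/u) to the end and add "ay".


Word: "regulate"
Starts with consonant(s) → move to end, add 'ay'
Consonant cluster: "r"
Pig Latin = "egulateray"


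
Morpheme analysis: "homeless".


Word: "homeless"
Morphemes: home + -less
Each morpheme carries meaning
= 2 morphemes


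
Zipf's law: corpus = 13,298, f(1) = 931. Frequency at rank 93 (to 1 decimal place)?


Zipf's law: f(r) = f(1) / r
f(1) = 931
f(93) = 931 / 93
= 10.0 occurrences


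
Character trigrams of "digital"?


Word: "digital" (length 7)
Number of trigrams = 7 - 3 + 1 = 5
  Position 0: "dig"
  Position 1: "igi"
  Position 2: "git"
  Position 3: "ita"
  Position 4: "tal"
Trigrams = "dig", "igi", "git", "ita", "tal"


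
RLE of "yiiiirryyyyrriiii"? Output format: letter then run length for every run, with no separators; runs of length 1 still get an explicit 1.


String: "yiiiirryyyyrriiii"
Scanning for consecutive runs:
  'y' x 1
  'i' x 4
  'r' x 2
  'y' x 4
  'r' x 2
  'i' x 4
RLE = "y1i4r2y4r2i4"


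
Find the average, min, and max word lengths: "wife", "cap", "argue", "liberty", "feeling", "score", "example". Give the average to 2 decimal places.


Lengths: "wife"=4, "cap"=3, "argue"=5, "liberty"=7, "feeling"=7, "score"=5, "example"=7
Sum = 38, Count = 7
Average = 38/7 = 5.43
= avg=5.43, min=3, max=7


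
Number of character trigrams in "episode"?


Word: "episode" (length 7)
Number of 3-grams = length - 3 + 1 = 7 - 3 + 1
= 5


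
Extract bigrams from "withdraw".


Word: "withdraw" (length 8)
Number of bigrams = 8 - 2 + 1 = 7
  Position 0: "wi"
  Position 1: "it"
  Position 2: "th"
  Position 3: "hd"
  Position 4: "dr"
  Position 5: "ra"
  Position 6: "aw"
Bigrams = "wi", "it", "th", "hd", "dr", "ra", "aw"


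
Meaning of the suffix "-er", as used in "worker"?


Suffix: -er
Example: worker = work + -er
Meaning = one who / more


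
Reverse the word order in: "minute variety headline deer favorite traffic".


Original: "minute variety headline deer favorite traffic"
Words (1..n): minute | variety | headline | deer | favorite | traffic
Reversed (n..1): traffic | favorite | deer | headline | variety | minute
Result = "traffic favorite deer headline variety minute"


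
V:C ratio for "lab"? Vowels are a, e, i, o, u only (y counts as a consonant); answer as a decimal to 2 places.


Word: "lab"
Vowels (a,e,i,o,u): 1
Consonants: 2
Ratio = 1/2
= 0.50


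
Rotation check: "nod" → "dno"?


Word: "nod", Candidate: "dno"
Method: check if candidate is substring of word+word
"nodnod" contains "dno"? Yes
Is rotation = Yes


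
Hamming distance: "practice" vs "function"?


Comparing character by character (same length = 8):
  Pos 0: 'p' vs 'f' !=
  Pos 1: 'r' vs 'u' !=
  Pos 2: 'a' vs 'n' !=
  Pos 3: 'c' vs 'c' =
  Pos 4: 't' vs 't' =
  Pos 5: 'i' vs 'i' =
  Pos 6: 'c' vs 'o' !=
  Pos 7: 'e' vs 'n' !=
Hamming distance = 5


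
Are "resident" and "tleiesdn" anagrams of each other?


Word 1: "resident" → sorted: deeinrst
Word 2: "tleiesdn" → sorted: deeilnst
Same letters? deeinrst != deeilnst
Anagram = No


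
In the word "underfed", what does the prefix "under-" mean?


Prefix: under-
Example: underfed (under- + fed)
Meaning = insufficient


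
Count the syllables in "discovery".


Word: "discovery"
Syllable breakdown: dis | cov | er | y
Counting: 4 parts
= 4 syllables


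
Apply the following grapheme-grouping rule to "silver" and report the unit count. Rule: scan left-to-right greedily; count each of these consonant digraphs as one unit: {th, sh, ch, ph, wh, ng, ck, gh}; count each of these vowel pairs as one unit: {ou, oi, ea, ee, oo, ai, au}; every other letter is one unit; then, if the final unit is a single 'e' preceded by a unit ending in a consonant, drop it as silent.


Word: "silver" (6 letters)
Left-to-right scan:
  1. 's' (letter)
  2. 'i' (letter)
  3. 'l' (letter)
  4. 'v' (letter)
  5. 'e' (letter)
  6. 'r' (letter)
Units from scan: 6
Sound units = 6 units


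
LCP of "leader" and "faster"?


Word 1: "leader"
Word 2: "faster"
Comparing from start:
  Pos 0: 'l' != 'f' (stop)
LCP = "" (length 0)


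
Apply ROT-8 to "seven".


Word: "seven"
Shift: 8
Each letter → (letter + shift) mod 26:
  's' (18) + 8 = 0 → 'a'
  'e' (4) + 8 = 12 → 'm'
  'v' (21) + 8 = 3 → 'd'
  'e' (4) + 8 = 12 → 'm'
  'n' (13) + 8 = 21 → 'v'
Result = "amdmv"


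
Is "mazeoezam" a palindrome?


Word: "mazeoezam"
Reversed: "mazeoezam"
Forward == Backward? mazeoezam == mazeoezam
Palindrome = Yes


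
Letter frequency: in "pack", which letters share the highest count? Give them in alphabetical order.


Word: "pack"
Letter counts:
  'a': 1
  'c': 1
  'k': 1
  'p': 1
Maximum count = 1
Most frequent = 'a', 'c', 'k', 'p' (1 time each)


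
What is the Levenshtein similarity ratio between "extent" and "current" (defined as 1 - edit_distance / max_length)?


Word 1: "extent" (length 6)
Word 2: "current" (length 7)
One optimal edit sequence:
  1. insert 'c'  (+1)
  2. substitute 'e' -> 'u'  (+1)
  3. substitute 'x' -> 'r'  (+1)
  4. substitute 't' -> 'r'  (+1)
  5. keep 'e'
  6. keep 'n'
  7. keep 't'
Edit distance = 4
Max length = max(6, 7) = 7
Similarity = 1 - 4/7
= 0.4286


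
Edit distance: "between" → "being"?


Word 1: "between" (length 7)
Word 2: "being" (length 5)
One optimal edit sequence (insert/delete/substitute each cost 1):
  1. keep 'b'
  2. keep 'e'
  3. delete 't'  (+1)
  4. delete 'w'  (+1)
  5. substitute 'e' -> 'i'  (+1)
  6. substitute 'e' -> 'n'  (+1)
  7. substitute 'n' -> 'g'  (+1)
Total edit operations: 5
Edit distance = 5


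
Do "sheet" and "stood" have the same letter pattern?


Pattern of "sheet": [0, 1, 2, 2, 3]
Pattern of "stood": [0, 1, 2, 2, 3]
Patterns match
Same pattern = Yes


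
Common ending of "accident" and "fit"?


Word 1: "accident"
Word 2: "fit"
Comparing from end:
  Pos -1: 't' == 't'
  Pos -2: 'n' != 'i' (stop)
LCS = "t" (length 1)


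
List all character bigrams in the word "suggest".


Word: "suggest" (length 7)
Number of bigrams = 7 - 2 + 1 = 6
  Position 0: "su"
  Position 1: "ug"
  Position 2: "gg"
  Position 3: "ge"
  Position 4: "es"
  Position 5: "st"
Bigrams = "su", "ug", "gg", "ge", "es", "st"


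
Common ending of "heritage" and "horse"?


Word 1: "heritage"
Word 2: "horse"
Comparing from end:
  Pos -1: 'e' == 'e'
  Pos -2: 'g' != 's' (stop)
LCS = "e" (length 1)


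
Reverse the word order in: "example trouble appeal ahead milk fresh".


Original: "example trouble appeal ahead milk fresh"
Words (1..n): example | trouble | appeal | ahead | milk | fresh
Reversed (n..1): fresh | milk | ahead | appeal | trouble | example
Result = "fresh milk ahead appeal trouble example"


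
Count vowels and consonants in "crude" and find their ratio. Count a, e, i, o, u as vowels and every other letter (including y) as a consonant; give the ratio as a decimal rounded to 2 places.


Word: "crude"
Vowels (a,e,i,o,u): 2
Consonants: 3
Ratio = 2/3
= 0.67


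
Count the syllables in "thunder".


Word: "thunder"
Syllable breakdown: thun-der
Counting: 2 parts
= 2 syllables


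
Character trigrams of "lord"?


Word: "lord" (length 4)
Number of trigrams = 4 - 3 + 1 = 2
  Position 0: "lor"
  Position 1: "ord"
Trigrams = "lor", "ord"


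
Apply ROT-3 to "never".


Word: "never"
Shift: 3
Each letter → (letter + shift) mod 26:
  'n' (13) + 3 = 16 → 'q'
  'e' (4) + 3 = 7 → 'h'
  'v' (21) + 3 = 24 → 'y'
  'e' (4) + 3 = 7 → 'h'
  'r' (17) + 3 = 20 → 'u'
Result = "qhyhu"


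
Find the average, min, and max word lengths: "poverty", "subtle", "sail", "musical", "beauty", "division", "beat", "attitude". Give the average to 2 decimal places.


Lengths: "poverty"=7, "subtle"=6, "sail"=4, "musical"=7, "beauty"=6, "division"=8, "beat"=4, "attitude"=8
Sum = 50, Count = 8
Average = 50/8 = 6.25
= avg=6.25, min=4, max=8


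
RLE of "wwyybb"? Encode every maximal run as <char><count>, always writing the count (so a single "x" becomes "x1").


String: "wwyybb"
Scanning for consecutive runs:
  'w' x 2
  'y' x 2
  'b' x 2
RLE = "w2y2b2"
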